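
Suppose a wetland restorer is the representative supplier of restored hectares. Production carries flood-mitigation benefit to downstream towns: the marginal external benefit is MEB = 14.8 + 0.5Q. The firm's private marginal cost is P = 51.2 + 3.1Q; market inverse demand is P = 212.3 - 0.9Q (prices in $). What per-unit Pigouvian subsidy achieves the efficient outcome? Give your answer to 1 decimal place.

Social marginal cost = private MC − MEB = 36.4 + 2.6Q.
Set SMC = demand: 36.4 + 2.6Q = 212.3 - 0.9Q → Q* = 50.2571.
The Pigouvian subsidy equals MEB at Q*: 14.8 + 0.5×50.2571 = 39.9286.

subsidy = $39.9 per unit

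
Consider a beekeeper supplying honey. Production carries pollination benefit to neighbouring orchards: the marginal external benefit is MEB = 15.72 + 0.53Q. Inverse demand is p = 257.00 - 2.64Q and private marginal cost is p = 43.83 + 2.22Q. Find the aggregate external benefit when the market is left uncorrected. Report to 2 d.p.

1199.34

Market equilibrium (private): 43.83 + 2.22Q = 257.00 - 2.64Q → Q_m = 43.8621.
Total external benefit = ∫₀^{Q_m} (15.72 + 0.53Q) dQ = 15.72×43.8621 + ½×0.53×43.8621² = 1199.3414.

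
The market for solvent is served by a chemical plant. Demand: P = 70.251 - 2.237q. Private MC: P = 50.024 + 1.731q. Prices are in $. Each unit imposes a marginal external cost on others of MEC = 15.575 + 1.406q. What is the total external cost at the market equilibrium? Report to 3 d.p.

Market equilibrium (private): 50.024 + 1.731q = 70.251 - 2.237q → q_m = 5.0975.
Total external cost = ∫₀^{q_m} (15.575 + 1.406q) dq = 15.575×5.0975 + ½×1.406×5.0975² = 97.6607.

$97.661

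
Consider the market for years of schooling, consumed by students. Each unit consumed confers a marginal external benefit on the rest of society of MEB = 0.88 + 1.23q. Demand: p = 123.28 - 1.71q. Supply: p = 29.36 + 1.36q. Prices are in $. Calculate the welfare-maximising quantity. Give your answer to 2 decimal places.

q* = 51.52

Social marginal benefit = demand + MEB = 124.16 - 0.48q.
Set SMB = MC: 124.16 - 0.48q = 29.36 + 1.36q → q* = 51.5217.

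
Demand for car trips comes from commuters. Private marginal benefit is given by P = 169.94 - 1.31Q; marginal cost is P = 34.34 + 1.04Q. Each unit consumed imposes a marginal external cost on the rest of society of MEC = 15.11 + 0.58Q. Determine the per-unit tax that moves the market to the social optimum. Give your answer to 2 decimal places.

tax = 38.96 per unit

Social marginal benefit = demand − MEC = 154.83 - 1.89Q.
Set SMB = MC: 154.83 - 1.89Q = 34.34 + 1.04Q → Q* = 41.1229.
The Pigouvian tax equals MEC at Q*: 15.11 + 0.58×41.1229 = 38.9613.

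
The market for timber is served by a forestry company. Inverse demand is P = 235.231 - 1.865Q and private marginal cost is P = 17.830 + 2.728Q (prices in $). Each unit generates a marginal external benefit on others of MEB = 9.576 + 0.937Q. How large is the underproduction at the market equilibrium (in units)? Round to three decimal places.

14.750 units

Market equilibrium (private): 17.830 + 2.728Q = 235.231 - 1.865Q → Q_m = 47.3331.
Social marginal cost = private MC − MEB = 8.254 + 1.791Q.
Set SMC = demand: 8.254 + 1.791Q = 235.231 - 1.865Q → Q* = 62.0834.
Gap = |47.3331 − 62.0834| = 14.7503.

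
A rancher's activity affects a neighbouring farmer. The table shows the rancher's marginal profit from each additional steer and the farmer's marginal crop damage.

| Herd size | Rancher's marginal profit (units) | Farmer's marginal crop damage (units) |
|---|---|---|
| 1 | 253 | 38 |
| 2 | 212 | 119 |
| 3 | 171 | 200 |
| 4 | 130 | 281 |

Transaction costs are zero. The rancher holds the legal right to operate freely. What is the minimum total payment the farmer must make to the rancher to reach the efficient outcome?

301

Left alone the rancher would choose level 4 (marginal profit stays positive).
Efficient level: k* = 2 (marginal profit ≥ marginal crop damage through 2).
The farmer must at least cover the rancher's forgone profit from cutting 4→2: 171 + 130 = 301.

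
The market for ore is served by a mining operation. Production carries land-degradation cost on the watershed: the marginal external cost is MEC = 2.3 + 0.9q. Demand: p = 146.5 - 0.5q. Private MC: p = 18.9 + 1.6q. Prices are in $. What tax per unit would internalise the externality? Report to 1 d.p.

tax = $39.9 per unit

Social marginal cost = private MC + MEC = 21.2 + 2.5q.
Set SMC = demand: 21.2 + 2.5q = 146.5 - 0.5q → q* = 41.7667.
The Pigouvian tax equals MEC at q*: 2.3 + 0.9×41.7667 = 39.8900.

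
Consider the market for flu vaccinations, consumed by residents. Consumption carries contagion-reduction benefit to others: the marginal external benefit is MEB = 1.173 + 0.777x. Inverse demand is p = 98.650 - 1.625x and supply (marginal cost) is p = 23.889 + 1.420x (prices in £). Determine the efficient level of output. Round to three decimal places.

Social marginal benefit = demand + MEB = 99.823 - 0.848x.
Set SMB = MC: 99.823 - 0.848x = 23.889 + 1.420x → x* = 33.4806.

x* = 33.481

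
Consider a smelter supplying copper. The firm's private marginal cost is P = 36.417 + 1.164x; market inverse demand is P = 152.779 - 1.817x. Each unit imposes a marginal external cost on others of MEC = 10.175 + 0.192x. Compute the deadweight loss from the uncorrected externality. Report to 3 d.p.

Market equilibrium (private): 36.417 + 1.164x = 152.779 - 1.817x → x_m = 39.0346.
Social marginal cost = private MC + MEC = 46.592 + 1.356x.
Set SMC = demand: 46.592 + 1.356x = 152.779 - 1.817x → x* = 33.4658.
Between x* and x_m the wedge SMC − demand runs linearly from 0 to MEC(x_m), so the loss is a triangle.
DWL = ½ × 5.5688 × 17.6696 = 49.1992.

DWL = 49.199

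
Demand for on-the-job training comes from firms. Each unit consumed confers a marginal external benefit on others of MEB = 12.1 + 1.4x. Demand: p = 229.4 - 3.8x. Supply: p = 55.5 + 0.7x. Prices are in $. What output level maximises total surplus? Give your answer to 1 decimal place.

x* = 60.0

Social marginal benefit = demand + MEB = 241.5 - 2.4x.
Set SMB = MC: 241.5 - 2.4x = 55.5 + 0.7x → x* = 60.0000.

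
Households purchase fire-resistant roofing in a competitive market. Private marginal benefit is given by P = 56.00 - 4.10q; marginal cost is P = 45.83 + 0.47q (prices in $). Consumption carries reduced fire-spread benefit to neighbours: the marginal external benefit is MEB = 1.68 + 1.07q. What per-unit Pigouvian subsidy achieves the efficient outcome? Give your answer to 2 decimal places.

Social marginal benefit = demand + MEB = 57.68 - 3.03q.
Set SMB = MC: 57.68 - 3.03q = 45.83 + 0.47q → q* = 3.3857.
The Pigouvian subsidy equals MEB at q*: 1.68 + 1.07×3.3857 = 5.3027.

subsidy = $5.30 per unit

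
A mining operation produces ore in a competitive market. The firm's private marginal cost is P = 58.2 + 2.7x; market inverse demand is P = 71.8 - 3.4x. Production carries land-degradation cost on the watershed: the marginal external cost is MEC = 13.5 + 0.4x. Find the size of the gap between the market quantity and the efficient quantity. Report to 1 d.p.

Market equilibrium (private): 58.2 + 2.7x = 71.8 - 3.4x → x_m = 2.2295.
Social marginal cost = private MC + MEC = 71.7 + 3.1x.
Set SMC = demand: 71.7 + 3.1x = 71.8 - 3.4x → x* = 0.0154.
Gap = |2.2295 − 0.0154| = 2.2141.

2.2 units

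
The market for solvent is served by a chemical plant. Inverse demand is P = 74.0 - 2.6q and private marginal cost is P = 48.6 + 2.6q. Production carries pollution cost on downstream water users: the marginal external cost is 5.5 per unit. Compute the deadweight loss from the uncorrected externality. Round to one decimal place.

DWL = 2.9

Market equilibrium (private): 48.6 + 2.6q = 74.0 - 2.6q → q_m = 4.8846.
Social marginal cost = private MC + MEC = 54.1 + 2.6q.
Set SMC = demand: 54.1 + 2.6q = 74.0 - 2.6q → q* = 3.8269.
Height of the DWL triangle at q_m is SMC(q_m) − demand(q_m) = MEC(q_m) = 5.5000.
DWL = ½ × 1.0577 × 5.5000 = 2.9087.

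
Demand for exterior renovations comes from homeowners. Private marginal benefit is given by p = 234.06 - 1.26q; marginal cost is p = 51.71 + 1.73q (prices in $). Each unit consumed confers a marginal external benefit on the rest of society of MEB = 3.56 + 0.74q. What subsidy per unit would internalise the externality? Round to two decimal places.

Social marginal benefit = demand + MEB = 237.62 - 0.52q.
Set SMB = MC: 237.62 - 0.52q = 51.71 + 1.73q → q* = 82.6267.
The Pigouvian subsidy equals MEB at q*: 3.56 + 0.74×82.6267 = 64.7038.

subsidy = $64.70 per unit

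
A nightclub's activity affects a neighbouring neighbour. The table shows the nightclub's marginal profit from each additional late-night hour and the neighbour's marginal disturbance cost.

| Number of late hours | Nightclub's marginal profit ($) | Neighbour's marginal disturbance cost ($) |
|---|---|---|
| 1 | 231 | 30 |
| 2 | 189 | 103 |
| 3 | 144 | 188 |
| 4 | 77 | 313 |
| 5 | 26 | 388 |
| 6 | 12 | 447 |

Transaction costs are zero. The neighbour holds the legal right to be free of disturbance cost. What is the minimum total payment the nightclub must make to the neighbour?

$133

Efficient level: marginal profit ≥ marginal disturbance cost through level 2, so k* = 2.
With the neighbour holding the right, the nightclub must at least compensate total damage at k*: 30 + 103 = 133.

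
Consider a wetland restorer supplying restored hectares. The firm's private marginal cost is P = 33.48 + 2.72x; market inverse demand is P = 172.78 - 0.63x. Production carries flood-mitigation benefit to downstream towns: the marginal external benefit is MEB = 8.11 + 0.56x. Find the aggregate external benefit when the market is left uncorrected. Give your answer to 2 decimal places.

821.37

Market equilibrium (private): 33.48 + 2.72x = 172.78 - 0.63x → x_m = 41.5821.
Total external benefit = ∫₀^{x_m} (8.11 + 0.56x) dx = 8.11×41.5821 + ½×0.56×41.5821² = 821.3707.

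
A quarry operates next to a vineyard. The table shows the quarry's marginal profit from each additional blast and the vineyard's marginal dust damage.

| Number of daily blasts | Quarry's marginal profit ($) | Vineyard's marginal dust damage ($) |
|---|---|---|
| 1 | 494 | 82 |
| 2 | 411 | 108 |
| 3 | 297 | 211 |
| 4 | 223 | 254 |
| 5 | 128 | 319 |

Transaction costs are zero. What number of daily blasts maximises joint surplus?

3

Bargaining reaches the level where marginal profit last exceeds marginal dust damage.
That holds through level 3 (297 ≥ 211) but not at 4 (223 < 254).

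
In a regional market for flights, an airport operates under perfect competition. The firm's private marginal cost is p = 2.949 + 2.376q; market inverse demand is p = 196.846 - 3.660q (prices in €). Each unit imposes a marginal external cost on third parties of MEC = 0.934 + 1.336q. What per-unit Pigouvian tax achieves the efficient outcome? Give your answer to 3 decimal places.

tax = €35.904 per unit

Social marginal cost = private MC + MEC = 3.883 + 3.712q.
Set SMC = demand: 3.883 + 3.712q = 196.846 - 3.660q → q* = 26.1751.
The Pigouvian tax equals MEC at q*: 0.934 + 1.336×26.1751 = 35.9039.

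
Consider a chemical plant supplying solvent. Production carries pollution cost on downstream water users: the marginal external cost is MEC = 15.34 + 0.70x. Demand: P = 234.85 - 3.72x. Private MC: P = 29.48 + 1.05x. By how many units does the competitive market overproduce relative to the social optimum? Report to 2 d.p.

Market equilibrium (private): 29.48 + 1.05x = 234.85 - 3.72x → x_m = 43.0545.
Social marginal cost = private MC + MEC = 44.82 + 1.75x.
Set SMC = demand: 44.82 + 1.75x = 234.85 - 3.72x → x* = 34.7404.
Gap = |43.0545 − 34.7404| = 8.3141.

8.31 units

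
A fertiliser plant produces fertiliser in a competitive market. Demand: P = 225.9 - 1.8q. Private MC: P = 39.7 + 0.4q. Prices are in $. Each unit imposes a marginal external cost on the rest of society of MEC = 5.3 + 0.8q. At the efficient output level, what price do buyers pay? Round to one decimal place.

Social marginal cost = private MC + MEC = 45.0 + 1.2q.
Set SMC = demand: 45.0 + 1.2q = 225.9 - 1.8q → q* = 60.3000.
Consumer price on the demand curve at q*: 225.9 − 1.8×60.3000 = 117.3600.

P = $117.4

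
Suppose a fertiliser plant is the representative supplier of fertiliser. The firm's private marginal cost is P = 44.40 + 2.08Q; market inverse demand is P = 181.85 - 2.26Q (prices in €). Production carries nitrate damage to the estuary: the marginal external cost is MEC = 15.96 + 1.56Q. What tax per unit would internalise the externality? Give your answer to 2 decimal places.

Social marginal cost = private MC + MEC = 60.36 + 3.64Q.
Set SMC = demand: 60.36 + 3.64Q = 181.85 - 2.26Q → Q* = 20.5915.
The Pigouvian tax equals MEC at Q*: 15.96 + 1.56×20.5915 = 48.0827.

tax = €48.08 per unit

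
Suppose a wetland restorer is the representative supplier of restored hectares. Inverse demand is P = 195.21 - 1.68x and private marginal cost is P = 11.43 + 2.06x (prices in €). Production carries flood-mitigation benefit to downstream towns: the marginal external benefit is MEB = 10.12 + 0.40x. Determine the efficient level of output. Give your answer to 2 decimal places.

Social marginal cost = private MC − MEB = 1.31 + 1.66x.
Set SMC = demand: 1.31 + 1.66x = 195.21 - 1.68x → x* = 58.0539.

x* = 58.05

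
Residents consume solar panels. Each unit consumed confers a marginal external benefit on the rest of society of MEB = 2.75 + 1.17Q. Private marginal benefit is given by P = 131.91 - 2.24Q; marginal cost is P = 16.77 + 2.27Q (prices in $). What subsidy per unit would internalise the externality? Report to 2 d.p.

subsidy = $44.05 per unit

Social marginal benefit = demand + MEB = 134.66 - 1.07Q.
Set SMB = MC: 134.66 - 1.07Q = 16.77 + 2.27Q → Q* = 35.2964.
The Pigouvian subsidy equals MEB at Q*: 2.75 + 1.17×35.2964 = 44.0468.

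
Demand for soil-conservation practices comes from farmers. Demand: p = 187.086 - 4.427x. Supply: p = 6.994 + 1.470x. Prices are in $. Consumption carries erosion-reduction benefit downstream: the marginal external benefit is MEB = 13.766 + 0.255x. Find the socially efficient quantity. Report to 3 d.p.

x* = 34.360

Social marginal benefit = demand + MEB = 200.852 - 4.172x.
Set SMB = MC: 200.852 - 4.172x = 6.994 + 1.470x → x* = 34.3598.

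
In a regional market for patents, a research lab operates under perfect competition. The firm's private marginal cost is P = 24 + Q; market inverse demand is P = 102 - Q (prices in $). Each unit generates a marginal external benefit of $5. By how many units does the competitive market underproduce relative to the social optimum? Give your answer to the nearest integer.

3 units

Market equilibrium (private): 24 + Q = 102 - Q → Q_m = 39.0000.
Social marginal cost = private MC − MEB = 19 + Q.
Set SMC = demand: 19 + Q = 102 - Q → Q* = 41.5000.
Gap = |39.0000 − 41.5000| = 2.5000.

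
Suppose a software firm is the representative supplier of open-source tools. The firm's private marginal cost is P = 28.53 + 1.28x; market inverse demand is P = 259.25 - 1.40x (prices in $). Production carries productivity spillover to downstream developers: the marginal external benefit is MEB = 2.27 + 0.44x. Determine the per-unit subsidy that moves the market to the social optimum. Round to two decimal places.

subsidy = $48.04 per unit

Social marginal cost = private MC − MEB = 26.26 + 0.84x.
Set SMC = demand: 26.26 + 0.84x = 259.25 - 1.40x → x* = 104.0134.
The Pigouvian subsidy equals MEB at x*: 2.27 + 0.44×104.0134 = 48.0359.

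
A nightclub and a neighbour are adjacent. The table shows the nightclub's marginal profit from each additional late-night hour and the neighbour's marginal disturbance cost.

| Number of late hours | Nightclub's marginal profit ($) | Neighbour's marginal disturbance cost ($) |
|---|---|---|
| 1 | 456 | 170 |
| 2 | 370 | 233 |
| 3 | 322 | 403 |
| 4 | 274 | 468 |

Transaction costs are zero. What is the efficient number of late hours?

Bargaining reaches the level where marginal profit last exceeds marginal disturbance cost.
That holds through level 2 (370 ≥ 233) but not at 3 (322 < 403).

2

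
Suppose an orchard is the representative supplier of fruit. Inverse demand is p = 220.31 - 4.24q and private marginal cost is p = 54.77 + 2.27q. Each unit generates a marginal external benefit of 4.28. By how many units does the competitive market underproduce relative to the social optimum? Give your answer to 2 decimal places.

Market equilibrium (private): 54.77 + 2.27q = 220.31 - 4.24q → q_m = 25.4286.
Social marginal cost = private MC − MEB = 50.49 + 2.27q.
Set SMC = demand: 50.49 + 2.27q = 220.31 - 4.24q → q* = 26.0860.
Gap = |25.4286 − 26.0860| = 0.6574.

0.66 units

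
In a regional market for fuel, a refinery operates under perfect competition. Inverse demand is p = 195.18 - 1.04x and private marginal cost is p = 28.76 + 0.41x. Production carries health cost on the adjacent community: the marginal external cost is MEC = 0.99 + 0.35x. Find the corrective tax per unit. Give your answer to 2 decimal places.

tax = 33.16 per unit

Social marginal cost = private MC + MEC = 29.75 + 0.76x.
Set SMC = demand: 29.75 + 0.76x = 195.18 - 1.04x → x* = 91.9056.
The Pigouvian tax equals MEC at x*: 0.99 + 0.35×91.9056 = 33.1570.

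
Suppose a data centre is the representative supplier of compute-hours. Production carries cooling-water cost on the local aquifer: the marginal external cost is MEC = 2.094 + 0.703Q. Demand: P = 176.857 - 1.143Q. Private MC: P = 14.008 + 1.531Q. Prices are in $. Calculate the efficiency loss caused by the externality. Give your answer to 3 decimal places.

DWL = $298.589

Market equilibrium (private): 14.008 + 1.531Q = 176.857 - 1.143Q → Q_m = 60.9009.
Social marginal cost = private MC + MEC = 16.102 + 2.234Q.
Set SMC = demand: 16.102 + 2.234Q = 176.857 - 1.143Q → Q* = 47.6029.
The welfare-loss triangle has base |Q_m − Q*| and height MEC(Q_m) (the vertical gap between SMC and demand is zero at Q* and MEC at Q_m).
DWL = ½ × 13.2980 × 44.9073 = 298.5886.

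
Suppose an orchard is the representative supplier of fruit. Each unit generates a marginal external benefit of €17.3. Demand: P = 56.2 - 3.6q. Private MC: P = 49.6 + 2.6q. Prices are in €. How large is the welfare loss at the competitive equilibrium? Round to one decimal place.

DWL = €24.1

Market equilibrium (private): 49.6 + 2.6q = 56.2 - 3.6q → q_m = 1.0645.
Social marginal cost = private MC − MEB = 32.3 + 2.6q.
Set SMC = demand: 32.3 + 2.6q = 56.2 - 3.6q → q* = 3.8548.
The loss is the area between SMC and demand from q* to q_m; with linear curves that's a triangle of height MEB(q_m).
DWL = ½ × 2.7903 × 17.3000 = 24.1361.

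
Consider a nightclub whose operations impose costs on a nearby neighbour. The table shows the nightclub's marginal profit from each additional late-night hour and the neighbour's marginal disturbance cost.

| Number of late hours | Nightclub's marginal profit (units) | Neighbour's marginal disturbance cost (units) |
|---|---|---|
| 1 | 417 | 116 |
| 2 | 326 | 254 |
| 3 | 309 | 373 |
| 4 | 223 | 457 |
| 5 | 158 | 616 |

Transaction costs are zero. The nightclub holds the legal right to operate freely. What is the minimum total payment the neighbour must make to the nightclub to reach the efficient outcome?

Left alone the nightclub would choose level 5 (marginal profit stays positive).
Efficient level: k* = 2 (marginal profit ≥ marginal disturbance cost through 2).
The neighbour must at least cover the nightclub's forgone profit from cutting 5→2: 309 + 223 + 158 = 690.

690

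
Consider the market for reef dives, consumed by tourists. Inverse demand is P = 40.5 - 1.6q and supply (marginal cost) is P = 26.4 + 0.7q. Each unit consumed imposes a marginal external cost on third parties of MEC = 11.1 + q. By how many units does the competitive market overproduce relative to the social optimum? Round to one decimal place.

Market equilibrium (private): 26.4 + 0.7q = 40.5 - 1.6q → q_m = 6.1304.
Social marginal benefit = demand − MEC = 29.4 - 2.6q.
Set SMB = MC: 29.4 - 2.6q = 26.4 + 0.7q → q* = 0.9091.
Gap = |6.1304 − 0.9091| = 5.2213.

5.2 units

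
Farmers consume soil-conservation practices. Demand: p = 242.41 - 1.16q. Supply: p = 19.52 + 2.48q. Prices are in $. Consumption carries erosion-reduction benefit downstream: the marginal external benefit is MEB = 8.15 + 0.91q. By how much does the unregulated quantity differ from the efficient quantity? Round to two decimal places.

Market equilibrium (private): 19.52 + 2.48q = 242.41 - 1.16q → q_m = 61.2335.
Social marginal benefit = demand + MEB = 250.56 - 0.25q.
Set SMB = MC: 250.56 - 0.25q = 19.52 + 2.48q → q* = 84.6300.
Gap = |61.2335 − 84.6300| = 23.3965.

23.40 units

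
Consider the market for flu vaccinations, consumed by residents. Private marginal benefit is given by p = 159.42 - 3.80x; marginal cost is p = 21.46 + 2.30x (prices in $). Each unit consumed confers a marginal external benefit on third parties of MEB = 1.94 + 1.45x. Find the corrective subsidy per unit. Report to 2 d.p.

subsidy = $45.56 per unit

Social marginal benefit = demand + MEB = 161.36 - 2.35x.
Set SMB = MC: 161.36 - 2.35x = 21.46 + 2.30x → x* = 30.0860.
The Pigouvian subsidy equals MEB at x*: 1.94 + 1.45×30.0860 = 45.5647.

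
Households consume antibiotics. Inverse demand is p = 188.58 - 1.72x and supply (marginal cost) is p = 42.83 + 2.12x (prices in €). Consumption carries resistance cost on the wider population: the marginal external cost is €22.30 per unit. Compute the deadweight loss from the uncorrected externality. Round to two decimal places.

DWL = €64.75

Market equilibrium (private): 42.83 + 2.12x = 188.58 - 1.72x → x_m = 37.9557.
Social marginal benefit = demand − MEC = 166.28 - 1.72x.
Set SMB = MC: 166.28 - 1.72x = 42.83 + 2.12x → x* = 32.1484.
Height of the DWL triangle at x_m is MC(x_m) − SMB(x_m) = MEC(x_m) = 22.3000.
DWL = ½ × 5.8073 × 22.3000 = 64.7514.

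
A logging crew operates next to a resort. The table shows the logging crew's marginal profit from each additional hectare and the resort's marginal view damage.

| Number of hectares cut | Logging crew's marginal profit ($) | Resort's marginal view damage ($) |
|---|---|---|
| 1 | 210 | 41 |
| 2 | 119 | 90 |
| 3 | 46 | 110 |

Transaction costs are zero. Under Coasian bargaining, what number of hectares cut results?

2

Bargaining reaches the level where marginal profit last exceeds marginal view damage.
That holds through level 2 (119 ≥ 90) but not at 3 (46 < 110).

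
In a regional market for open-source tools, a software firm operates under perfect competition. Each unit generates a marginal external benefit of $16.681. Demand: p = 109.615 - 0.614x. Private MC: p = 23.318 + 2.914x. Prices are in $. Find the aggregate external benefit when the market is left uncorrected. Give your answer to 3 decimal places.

$408.027

Market equilibrium (private): 23.318 + 2.914x = 109.615 - 0.614x → x_m = 24.4606.
Total external benefit = MEB × x_m = 16.681 × 24.4606 = 408.0273.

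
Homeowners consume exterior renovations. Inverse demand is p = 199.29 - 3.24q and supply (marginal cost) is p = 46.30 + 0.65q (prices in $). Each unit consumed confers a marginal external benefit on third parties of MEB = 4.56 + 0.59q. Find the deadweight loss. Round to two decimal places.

Market equilibrium (private): 46.30 + 0.65q = 199.29 - 3.24q → q_m = 39.3290.
Social marginal benefit = demand + MEB = 203.85 - 2.65q.
Set SMB = MC: 203.85 - 2.65q = 46.30 + 0.65q → q* = 47.7424.
The loss is the area between SMB and MC from q* to q_m; with linear curves that's a triangle of height MEB(q_m).
DWL = ½ × 8.4134 × 27.7641 = 116.7952.

DWL = $116.80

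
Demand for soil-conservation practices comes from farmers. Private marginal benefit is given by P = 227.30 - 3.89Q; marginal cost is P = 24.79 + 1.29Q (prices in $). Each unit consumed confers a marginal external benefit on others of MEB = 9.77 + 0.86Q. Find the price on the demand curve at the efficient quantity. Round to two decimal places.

P = $36.15

Social marginal benefit = demand + MEB = 237.07 - 3.03Q.
Set SMB = MC: 237.07 - 3.03Q = 24.79 + 1.29Q → Q* = 49.1389.
Consumer price on the demand curve at Q*: 227.30 − 3.89×49.1389 = 36.1497.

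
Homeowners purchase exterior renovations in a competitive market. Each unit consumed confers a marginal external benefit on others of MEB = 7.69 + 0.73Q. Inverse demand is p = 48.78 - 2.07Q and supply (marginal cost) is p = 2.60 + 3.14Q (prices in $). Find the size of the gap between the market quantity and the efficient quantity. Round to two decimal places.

Market equilibrium (private): 2.60 + 3.14Q = 48.78 - 2.07Q → Q_m = 8.8637.
Social marginal benefit = demand + MEB = 56.47 - 1.34Q.
Set SMB = MC: 56.47 - 1.34Q = 2.60 + 3.14Q → Q* = 12.0246.
Gap = |8.8637 − 12.0246| = 3.1609.

3.16 units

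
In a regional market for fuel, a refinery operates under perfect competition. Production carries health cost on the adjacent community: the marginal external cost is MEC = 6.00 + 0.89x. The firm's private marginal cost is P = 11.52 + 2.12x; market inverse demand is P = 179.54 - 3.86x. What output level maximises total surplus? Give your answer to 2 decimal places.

Social marginal cost = private MC + MEC = 17.52 + 3.01x.
Set SMC = demand: 17.52 + 3.01x = 179.54 - 3.86x → x* = 23.5837.

x* = 23.58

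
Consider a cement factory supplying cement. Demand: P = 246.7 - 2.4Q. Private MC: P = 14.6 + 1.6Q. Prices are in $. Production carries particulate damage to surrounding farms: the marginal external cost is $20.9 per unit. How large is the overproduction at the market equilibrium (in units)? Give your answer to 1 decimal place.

5.2 units

Market equilibrium (private): 14.6 + 1.6Q = 246.7 - 2.4Q → Q_m = 58.0250.
Social marginal cost = private MC + MEC = 35.5 + 1.6Q.
Set SMC = demand: 35.5 + 1.6Q = 246.7 - 2.4Q → Q* = 52.8000.
Gap = |58.0250 − 52.8000| = 5.2250.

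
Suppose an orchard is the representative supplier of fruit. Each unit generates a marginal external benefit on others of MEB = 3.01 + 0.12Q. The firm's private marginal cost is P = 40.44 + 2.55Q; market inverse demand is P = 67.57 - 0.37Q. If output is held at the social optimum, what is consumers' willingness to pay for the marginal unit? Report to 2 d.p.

Social marginal cost = private MC − MEB = 37.43 + 2.43Q.
Set SMC = demand: 37.43 + 2.43Q = 67.57 - 0.37Q → Q* = 10.7643.
Consumer price on the demand curve at Q*: 67.57 − 0.37×10.7643 = 63.5872.

P = 63.59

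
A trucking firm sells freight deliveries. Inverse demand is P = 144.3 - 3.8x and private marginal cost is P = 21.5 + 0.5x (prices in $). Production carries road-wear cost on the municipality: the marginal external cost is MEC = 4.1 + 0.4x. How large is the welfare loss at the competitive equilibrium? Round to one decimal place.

Market equilibrium (private): 21.5 + 0.5x = 144.3 - 3.8x → x_m = 28.5581.
Social marginal cost = private MC + MEC = 25.6 + 0.9x.
Set SMC = demand: 25.6 + 0.9x = 144.3 - 3.8x → x* = 25.2553.
The welfare-loss triangle has base |x_m − x*| and height MEC(x_m) (the vertical gap between SMC and demand is zero at x* and MEC at x_m).
DWL = ½ × 3.3028 × 15.5233 = 25.6352.

DWL = $25.6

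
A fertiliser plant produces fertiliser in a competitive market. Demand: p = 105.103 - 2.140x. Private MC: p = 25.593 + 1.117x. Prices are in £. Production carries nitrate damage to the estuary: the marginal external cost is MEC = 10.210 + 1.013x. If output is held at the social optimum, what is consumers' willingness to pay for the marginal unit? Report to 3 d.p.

P = £70.372

Social marginal cost = private MC + MEC = 35.803 + 2.130x.
Set SMC = demand: 35.803 + 2.130x = 105.103 - 2.140x → x* = 16.2295.
Consumer price on the demand curve at x*: 105.103 − 2.140×16.2295 = 70.3719.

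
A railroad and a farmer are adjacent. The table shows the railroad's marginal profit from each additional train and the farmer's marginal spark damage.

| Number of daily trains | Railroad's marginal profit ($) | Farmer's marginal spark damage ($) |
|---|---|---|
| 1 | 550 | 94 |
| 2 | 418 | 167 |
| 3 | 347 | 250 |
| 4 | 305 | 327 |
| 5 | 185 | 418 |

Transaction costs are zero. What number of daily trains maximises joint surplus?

3

Bargaining reaches the level where marginal profit last exceeds marginal spark damage.
That holds through level 3 (347 ≥ 250) but not at 4 (305 < 327).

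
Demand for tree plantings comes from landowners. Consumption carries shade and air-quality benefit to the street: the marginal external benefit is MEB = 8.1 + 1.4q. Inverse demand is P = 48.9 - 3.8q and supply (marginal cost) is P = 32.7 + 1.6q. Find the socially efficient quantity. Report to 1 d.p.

Social marginal benefit = demand + MEB = 57.0 - 2.4q.
Set SMB = MC: 57.0 - 2.4q = 32.7 + 1.6q → q* = 6.0750.

q* = 6.1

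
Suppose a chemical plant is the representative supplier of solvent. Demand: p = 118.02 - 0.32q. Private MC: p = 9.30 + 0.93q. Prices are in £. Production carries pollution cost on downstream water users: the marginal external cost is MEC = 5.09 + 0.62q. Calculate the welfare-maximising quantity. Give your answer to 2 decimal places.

q* = 55.42

Social marginal cost = private MC + MEC = 14.39 + 1.55q.
Set SMC = demand: 14.39 + 1.55q = 118.02 - 0.32q → q* = 55.4171.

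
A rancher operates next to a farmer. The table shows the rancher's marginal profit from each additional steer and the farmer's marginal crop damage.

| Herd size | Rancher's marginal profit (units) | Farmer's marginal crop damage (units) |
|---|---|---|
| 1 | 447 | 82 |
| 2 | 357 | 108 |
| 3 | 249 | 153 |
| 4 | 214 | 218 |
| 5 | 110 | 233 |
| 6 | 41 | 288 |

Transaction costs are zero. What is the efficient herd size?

3

Bargaining reaches the level where marginal profit last exceeds marginal crop damage.
That holds through level 3 (249 ≥ 153) but not at 4 (214 < 218).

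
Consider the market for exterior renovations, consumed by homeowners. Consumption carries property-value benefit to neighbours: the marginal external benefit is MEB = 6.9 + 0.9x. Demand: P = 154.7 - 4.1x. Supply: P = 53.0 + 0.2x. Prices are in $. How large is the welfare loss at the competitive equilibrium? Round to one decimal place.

Market equilibrium (private): 53.0 + 0.2x = 154.7 - 4.1x → x_m = 23.6512.
Social marginal benefit = demand + MEB = 161.6 - 3.2x.
Set SMB = MC: 161.6 - 3.2x = 53.0 + 0.2x → x* = 31.9412.
Between x* and x_m the wedge SMB − MC runs linearly from 0 to MEB(x_m), so the loss is a triangle.
DWL = ½ × 8.2900 × 28.1860 = 116.8310.

DWL = $116.8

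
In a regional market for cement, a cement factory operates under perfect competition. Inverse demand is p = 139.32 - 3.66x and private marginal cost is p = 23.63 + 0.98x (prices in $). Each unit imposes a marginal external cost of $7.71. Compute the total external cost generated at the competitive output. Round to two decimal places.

$192.23

Market equilibrium (private): 23.63 + 0.98x = 139.32 - 3.66x → x_m = 24.9332.
Total external cost = MEC × x_m = 7.71 × 24.9332 = 192.2350.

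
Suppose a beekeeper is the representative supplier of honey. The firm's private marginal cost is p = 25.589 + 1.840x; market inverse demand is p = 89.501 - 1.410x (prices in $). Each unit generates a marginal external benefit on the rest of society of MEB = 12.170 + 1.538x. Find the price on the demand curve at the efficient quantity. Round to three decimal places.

P = $26.840

Social marginal cost = private MC − MEB = 13.419 + 0.302x.
Set SMC = demand: 13.419 + 0.302x = 89.501 - 1.410x → x* = 44.4404.
Consumer price on the demand curve at x*: 89.501 − 1.410×44.4404 = 26.8400.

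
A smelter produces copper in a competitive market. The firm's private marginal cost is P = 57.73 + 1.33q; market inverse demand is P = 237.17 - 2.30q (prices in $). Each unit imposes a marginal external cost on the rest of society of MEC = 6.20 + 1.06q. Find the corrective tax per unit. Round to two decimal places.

Social marginal cost = private MC + MEC = 63.93 + 2.39q.
Set SMC = demand: 63.93 + 2.39q = 237.17 - 2.30q → q* = 36.9382.
The Pigouvian tax equals MEC at q*: 6.20 + 1.06×36.9382 = 45.3545.

tax = $45.35 per unit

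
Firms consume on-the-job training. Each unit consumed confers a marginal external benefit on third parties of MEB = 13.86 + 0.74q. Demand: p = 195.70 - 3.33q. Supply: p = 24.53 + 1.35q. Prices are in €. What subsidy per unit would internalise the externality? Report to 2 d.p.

Social marginal benefit = demand + MEB = 209.56 - 2.59q.
Set SMB = MC: 209.56 - 2.59q = 24.53 + 1.35q → q* = 46.9619.
The Pigouvian subsidy equals MEB at q*: 13.86 + 0.74×46.9619 = 48.6118.

subsidy = €48.61 per unit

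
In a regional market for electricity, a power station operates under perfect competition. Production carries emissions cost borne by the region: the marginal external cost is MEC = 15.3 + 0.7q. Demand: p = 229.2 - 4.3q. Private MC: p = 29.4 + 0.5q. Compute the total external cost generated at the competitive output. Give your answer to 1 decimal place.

Market equilibrium (private): 29.4 + 0.5q = 229.2 - 4.3q → q_m = 41.6250.
Total external cost = ∫₀^{q_m} (15.3 + 0.7q) dq = 15.3×41.6250 + ½×0.7×41.6250² = 1243.2867.

1243.3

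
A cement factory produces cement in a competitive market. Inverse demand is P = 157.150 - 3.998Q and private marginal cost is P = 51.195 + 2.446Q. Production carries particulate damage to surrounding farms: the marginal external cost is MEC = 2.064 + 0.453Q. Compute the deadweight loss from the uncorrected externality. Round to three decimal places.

Market equilibrium (private): 51.195 + 2.446Q = 157.150 - 3.998Q → Q_m = 16.4424.
Social marginal cost = private MC + MEC = 53.259 + 2.899Q.
Set SMC = demand: 53.259 + 2.899Q = 157.150 - 3.998Q → Q* = 15.0632.
The loss is the area between SMC and demand from Q* to Q_m; with linear curves that's a triangle of height MEC(Q_m).
DWL = ½ × 1.3792 × 9.5124 = 6.5598.

DWL = 6.560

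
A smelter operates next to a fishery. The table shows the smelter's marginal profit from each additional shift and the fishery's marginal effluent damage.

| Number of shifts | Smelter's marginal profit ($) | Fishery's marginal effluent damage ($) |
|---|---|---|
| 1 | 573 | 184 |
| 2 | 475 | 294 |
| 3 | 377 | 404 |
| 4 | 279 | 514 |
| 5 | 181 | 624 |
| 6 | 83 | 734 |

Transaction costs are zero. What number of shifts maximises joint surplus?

2

Bargaining reaches the level where marginal profit last exceeds marginal effluent damage.
That holds through level 2 (475 ≥ 294) but not at 3 (377 < 404).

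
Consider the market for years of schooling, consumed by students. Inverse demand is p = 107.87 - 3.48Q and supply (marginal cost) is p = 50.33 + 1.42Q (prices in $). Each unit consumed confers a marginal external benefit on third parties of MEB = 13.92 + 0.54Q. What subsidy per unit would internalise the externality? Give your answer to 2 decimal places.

Social marginal benefit = demand + MEB = 121.79 - 2.94Q.
Set SMB = MC: 121.79 - 2.94Q = 50.33 + 1.42Q → Q* = 16.3899.
The Pigouvian subsidy equals MEB at Q*: 13.92 + 0.54×16.3899 = 22.7705.

subsidy = $22.77 per unit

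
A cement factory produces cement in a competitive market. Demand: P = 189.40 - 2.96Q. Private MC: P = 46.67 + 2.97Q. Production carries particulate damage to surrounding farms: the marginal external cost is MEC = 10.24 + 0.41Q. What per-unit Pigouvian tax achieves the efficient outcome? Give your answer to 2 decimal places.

Social marginal cost = private MC + MEC = 56.91 + 3.38Q.
Set SMC = demand: 56.91 + 3.38Q = 189.40 - 2.96Q → Q* = 20.8975.
The Pigouvian tax equals MEC at Q*: 10.24 + 0.41×20.8975 = 18.8080.

tax = 18.81 per unit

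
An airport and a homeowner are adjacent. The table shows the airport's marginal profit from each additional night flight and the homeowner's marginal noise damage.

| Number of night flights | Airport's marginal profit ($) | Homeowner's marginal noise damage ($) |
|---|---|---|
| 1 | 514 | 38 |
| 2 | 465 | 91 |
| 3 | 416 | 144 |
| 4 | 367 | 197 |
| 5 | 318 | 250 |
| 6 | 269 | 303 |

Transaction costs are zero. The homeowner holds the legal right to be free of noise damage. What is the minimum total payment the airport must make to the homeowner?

Efficient level: marginal profit ≥ marginal noise damage through level 5, so k* = 5.
With the homeowner holding the right, the airport must at least compensate total damage at k*: 38 + 91 + 144 + 197 + 250 = 720.

$720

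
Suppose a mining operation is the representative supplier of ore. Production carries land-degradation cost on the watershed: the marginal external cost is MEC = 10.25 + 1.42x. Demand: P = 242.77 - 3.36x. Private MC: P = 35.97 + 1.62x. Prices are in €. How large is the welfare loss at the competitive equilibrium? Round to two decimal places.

DWL = €374.30

Market equilibrium (private): 35.97 + 1.62x = 242.77 - 3.36x → x_m = 41.5261.
Social marginal cost = private MC + MEC = 46.22 + 3.04x.
Set SMC = demand: 46.22 + 3.04x = 242.77 - 3.36x → x* = 30.7109.
The loss is the area between SMC and demand from x* to x_m; with linear curves that's a triangle of height MEC(x_m).
DWL = ½ × 10.8152 × 69.2171 = 374.2984.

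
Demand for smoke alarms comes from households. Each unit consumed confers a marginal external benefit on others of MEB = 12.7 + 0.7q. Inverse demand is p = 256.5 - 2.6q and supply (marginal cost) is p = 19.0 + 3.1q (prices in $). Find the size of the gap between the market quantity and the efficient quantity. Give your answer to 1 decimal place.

Market equilibrium (private): 19.0 + 3.1q = 256.5 - 2.6q → q_m = 41.6667.
Social marginal benefit = demand + MEB = 269.2 - 1.9q.
Set SMB = MC: 269.2 - 1.9q = 19.0 + 3.1q → q* = 50.0400.
Gap = |41.6667 − 50.0400| = 8.3733.

8.4 units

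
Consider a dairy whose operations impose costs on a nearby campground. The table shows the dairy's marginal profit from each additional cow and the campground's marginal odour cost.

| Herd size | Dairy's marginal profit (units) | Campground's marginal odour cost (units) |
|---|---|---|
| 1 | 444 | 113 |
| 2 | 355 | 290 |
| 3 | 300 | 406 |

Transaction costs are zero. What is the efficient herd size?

2

Bargaining reaches the level where marginal profit last exceeds marginal odour cost.
That holds through level 2 (355 ≥ 290) but not at 3 (300 < 406).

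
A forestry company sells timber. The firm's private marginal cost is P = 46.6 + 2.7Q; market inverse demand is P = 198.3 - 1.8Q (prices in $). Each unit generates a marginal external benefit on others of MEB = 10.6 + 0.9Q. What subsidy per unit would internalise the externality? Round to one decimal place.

Social marginal cost = private MC − MEB = 36.0 + 1.8Q.
Set SMC = demand: 36.0 + 1.8Q = 198.3 - 1.8Q → Q* = 45.0833.
The Pigouvian subsidy equals MEB at Q*: 10.6 + 0.9×45.0833 = 51.1750.

subsidy = $51.2 per unit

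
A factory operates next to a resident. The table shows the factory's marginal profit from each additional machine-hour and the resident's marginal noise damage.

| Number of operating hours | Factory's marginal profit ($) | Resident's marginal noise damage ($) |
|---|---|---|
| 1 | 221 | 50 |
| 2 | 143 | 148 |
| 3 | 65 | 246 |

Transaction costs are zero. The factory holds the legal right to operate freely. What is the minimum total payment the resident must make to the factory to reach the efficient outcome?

Left alone the factory would choose level 3 (marginal profit stays positive).
Efficient level: k* = 1 (marginal profit ≥ marginal noise damage through 1).
The resident must at least cover the factory's forgone profit from cutting 3→1: 143 + 65 = 208.

$208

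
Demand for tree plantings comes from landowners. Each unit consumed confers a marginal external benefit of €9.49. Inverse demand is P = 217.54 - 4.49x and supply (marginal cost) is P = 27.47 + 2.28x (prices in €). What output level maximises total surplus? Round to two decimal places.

x* = 29.48

Social marginal benefit = demand + MEB = 227.03 - 4.49x.
Set SMB = MC: 227.03 - 4.49x = 27.47 + 2.28x → x* = 29.4771.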